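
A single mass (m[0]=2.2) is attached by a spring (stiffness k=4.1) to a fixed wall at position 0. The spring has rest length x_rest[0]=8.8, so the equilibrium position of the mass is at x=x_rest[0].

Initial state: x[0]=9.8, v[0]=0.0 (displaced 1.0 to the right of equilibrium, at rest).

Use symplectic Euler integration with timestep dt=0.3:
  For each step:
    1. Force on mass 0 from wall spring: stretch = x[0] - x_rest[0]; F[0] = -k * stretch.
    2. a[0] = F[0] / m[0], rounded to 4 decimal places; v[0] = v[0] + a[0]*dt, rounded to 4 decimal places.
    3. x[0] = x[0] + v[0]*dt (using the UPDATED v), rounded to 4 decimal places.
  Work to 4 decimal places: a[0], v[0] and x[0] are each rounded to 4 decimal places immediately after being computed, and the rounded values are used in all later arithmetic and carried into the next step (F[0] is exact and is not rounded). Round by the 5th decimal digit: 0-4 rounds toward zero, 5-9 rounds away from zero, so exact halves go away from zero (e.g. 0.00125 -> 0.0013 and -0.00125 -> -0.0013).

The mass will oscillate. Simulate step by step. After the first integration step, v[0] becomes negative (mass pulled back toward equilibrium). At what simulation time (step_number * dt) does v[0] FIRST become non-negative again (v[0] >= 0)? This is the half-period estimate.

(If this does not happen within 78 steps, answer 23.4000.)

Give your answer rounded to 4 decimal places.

Step 0: x=[9.8000] v=[0.0000]
Step 1: x=[9.6323] v=[-0.5591]
Step 2: x=[9.3250] v=[-1.0244]
Step 3: x=[8.9296] v=[-1.3179]
Step 4: x=[8.5125] v=[-1.3904]
Step 5: x=[8.1436] v=[-1.2297]
Step 6: x=[7.8848] v=[-0.8627]
Step 7: x=[7.7795] v=[-0.3510]
Step 8: x=[7.8454] v=[0.2195]
First v>=0 after going negative at step 8, time=2.4000

Answer: 2.4000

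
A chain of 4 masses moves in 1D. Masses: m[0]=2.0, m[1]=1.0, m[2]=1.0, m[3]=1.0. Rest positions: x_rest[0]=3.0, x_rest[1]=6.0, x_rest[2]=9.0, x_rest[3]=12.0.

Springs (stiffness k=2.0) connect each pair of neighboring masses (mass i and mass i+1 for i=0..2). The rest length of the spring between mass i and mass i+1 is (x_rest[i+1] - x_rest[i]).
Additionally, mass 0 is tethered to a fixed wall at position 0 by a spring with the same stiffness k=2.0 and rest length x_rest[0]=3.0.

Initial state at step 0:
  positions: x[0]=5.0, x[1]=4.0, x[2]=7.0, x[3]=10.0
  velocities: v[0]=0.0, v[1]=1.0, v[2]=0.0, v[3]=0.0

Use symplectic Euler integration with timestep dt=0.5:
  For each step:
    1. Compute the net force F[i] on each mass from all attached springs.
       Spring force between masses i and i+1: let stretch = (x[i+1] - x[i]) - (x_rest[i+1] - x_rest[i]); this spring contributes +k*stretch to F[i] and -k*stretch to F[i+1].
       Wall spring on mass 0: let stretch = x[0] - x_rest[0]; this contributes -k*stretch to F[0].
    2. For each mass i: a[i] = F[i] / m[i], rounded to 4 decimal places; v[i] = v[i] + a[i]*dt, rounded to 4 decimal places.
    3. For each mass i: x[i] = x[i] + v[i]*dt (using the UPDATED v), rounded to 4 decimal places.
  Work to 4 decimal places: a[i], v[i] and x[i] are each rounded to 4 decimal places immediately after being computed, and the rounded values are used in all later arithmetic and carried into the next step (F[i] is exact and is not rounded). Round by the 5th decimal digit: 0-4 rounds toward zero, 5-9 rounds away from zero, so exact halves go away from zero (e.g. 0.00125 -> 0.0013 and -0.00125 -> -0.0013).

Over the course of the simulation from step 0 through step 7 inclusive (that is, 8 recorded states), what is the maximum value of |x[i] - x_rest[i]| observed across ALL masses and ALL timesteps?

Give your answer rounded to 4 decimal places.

Step 0: x=[5.0000 4.0000 7.0000 10.0000] v=[0.0000 1.0000 0.0000 0.0000]
Step 1: x=[3.5000 6.5000 7.0000 10.0000] v=[-3.0000 5.0000 0.0000 0.0000]
Step 2: x=[1.8750 7.7500 8.2500 10.0000] v=[-3.2500 2.5000 2.5000 0.0000]
Step 3: x=[1.2500 6.3125 10.1250 10.6250] v=[-1.2500 -2.8750 3.7500 1.2500]
Step 4: x=[1.5782 4.2500 10.3438 12.5000] v=[0.6563 -4.1250 0.4375 3.7500]
Step 5: x=[2.1798 3.8985 8.5938 14.7969] v=[1.2031 -0.7030 -3.5001 4.5938]
Step 6: x=[2.6661 5.0353 7.5977 15.4923] v=[0.9726 2.2736 -1.9923 1.3907]
Step 7: x=[3.0782 6.2687 9.2677 13.7404] v=[0.8242 2.4668 3.3399 -3.5039]
Max displacement = 3.4923

Answer: 3.4923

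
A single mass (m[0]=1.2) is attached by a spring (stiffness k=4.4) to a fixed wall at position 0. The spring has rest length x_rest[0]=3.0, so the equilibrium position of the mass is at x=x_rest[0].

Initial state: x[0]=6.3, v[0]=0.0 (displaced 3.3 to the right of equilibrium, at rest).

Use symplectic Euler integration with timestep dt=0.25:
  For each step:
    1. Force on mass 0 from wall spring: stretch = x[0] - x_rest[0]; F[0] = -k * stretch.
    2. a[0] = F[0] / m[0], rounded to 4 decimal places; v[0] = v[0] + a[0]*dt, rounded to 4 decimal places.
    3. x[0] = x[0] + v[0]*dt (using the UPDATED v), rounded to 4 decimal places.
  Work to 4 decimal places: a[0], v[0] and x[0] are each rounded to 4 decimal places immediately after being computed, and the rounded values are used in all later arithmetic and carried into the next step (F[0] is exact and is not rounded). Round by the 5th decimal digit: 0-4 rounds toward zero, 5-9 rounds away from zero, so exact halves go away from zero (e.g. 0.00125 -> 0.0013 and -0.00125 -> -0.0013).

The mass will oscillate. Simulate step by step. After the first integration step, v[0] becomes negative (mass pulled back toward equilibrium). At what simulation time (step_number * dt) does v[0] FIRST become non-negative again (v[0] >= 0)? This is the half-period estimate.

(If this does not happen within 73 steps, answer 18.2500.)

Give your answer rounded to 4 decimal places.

Step 0: x=[6.3000] v=[0.0000]
Step 1: x=[5.5438] v=[-3.0250]
Step 2: x=[4.2046] v=[-5.3568]
Step 3: x=[2.5894] v=[-6.4610]
Step 4: x=[1.0683] v=[-6.0846]
Step 5: x=[-0.0102] v=[-4.3139]
Step 6: x=[-0.3989] v=[-1.5546]
Step 7: x=[-0.0086] v=[1.5611]
First v>=0 after going negative at step 7, time=1.7500

Answer: 1.7500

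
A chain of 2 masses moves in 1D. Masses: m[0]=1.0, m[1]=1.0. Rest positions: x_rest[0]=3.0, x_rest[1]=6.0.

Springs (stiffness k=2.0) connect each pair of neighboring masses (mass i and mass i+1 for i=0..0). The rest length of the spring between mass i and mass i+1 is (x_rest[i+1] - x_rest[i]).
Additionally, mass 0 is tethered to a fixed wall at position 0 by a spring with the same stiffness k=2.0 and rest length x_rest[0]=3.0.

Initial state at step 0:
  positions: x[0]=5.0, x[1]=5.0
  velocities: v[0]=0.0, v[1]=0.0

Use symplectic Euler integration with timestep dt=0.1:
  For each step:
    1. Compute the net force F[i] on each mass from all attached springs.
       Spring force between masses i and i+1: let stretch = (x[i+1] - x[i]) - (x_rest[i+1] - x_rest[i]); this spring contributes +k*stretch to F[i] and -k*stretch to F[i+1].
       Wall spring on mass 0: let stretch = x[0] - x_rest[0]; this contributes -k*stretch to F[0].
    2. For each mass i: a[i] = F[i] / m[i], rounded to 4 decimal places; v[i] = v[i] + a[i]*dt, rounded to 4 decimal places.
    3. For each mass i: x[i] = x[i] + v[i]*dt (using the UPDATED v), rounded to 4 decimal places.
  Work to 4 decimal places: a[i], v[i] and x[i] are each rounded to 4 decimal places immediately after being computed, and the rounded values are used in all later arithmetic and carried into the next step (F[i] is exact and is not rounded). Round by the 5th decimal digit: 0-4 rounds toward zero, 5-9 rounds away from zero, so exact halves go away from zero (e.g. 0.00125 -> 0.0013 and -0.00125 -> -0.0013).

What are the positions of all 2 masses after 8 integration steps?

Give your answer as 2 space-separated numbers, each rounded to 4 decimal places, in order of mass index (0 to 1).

Answer: 2.3732 6.5614

Derivation:
Step 0: x=[5.0000 5.0000] v=[0.0000 0.0000]
Step 1: x=[4.9000 5.0600] v=[-1.0000 0.6000]
Step 2: x=[4.7052 5.1768] v=[-1.9480 1.1680]
Step 3: x=[4.4257 5.3442] v=[-2.7947 1.6737]
Step 4: x=[4.0761 5.5532] v=[-3.4961 2.0900]
Step 5: x=[3.6745 5.7927] v=[-4.0159 2.3946]
Step 6: x=[3.2418 6.0498] v=[-4.3272 2.5710]
Step 7: x=[2.8004 6.3107] v=[-4.4140 2.6094]
Step 8: x=[2.3732 6.5614] v=[-4.2720 2.5073]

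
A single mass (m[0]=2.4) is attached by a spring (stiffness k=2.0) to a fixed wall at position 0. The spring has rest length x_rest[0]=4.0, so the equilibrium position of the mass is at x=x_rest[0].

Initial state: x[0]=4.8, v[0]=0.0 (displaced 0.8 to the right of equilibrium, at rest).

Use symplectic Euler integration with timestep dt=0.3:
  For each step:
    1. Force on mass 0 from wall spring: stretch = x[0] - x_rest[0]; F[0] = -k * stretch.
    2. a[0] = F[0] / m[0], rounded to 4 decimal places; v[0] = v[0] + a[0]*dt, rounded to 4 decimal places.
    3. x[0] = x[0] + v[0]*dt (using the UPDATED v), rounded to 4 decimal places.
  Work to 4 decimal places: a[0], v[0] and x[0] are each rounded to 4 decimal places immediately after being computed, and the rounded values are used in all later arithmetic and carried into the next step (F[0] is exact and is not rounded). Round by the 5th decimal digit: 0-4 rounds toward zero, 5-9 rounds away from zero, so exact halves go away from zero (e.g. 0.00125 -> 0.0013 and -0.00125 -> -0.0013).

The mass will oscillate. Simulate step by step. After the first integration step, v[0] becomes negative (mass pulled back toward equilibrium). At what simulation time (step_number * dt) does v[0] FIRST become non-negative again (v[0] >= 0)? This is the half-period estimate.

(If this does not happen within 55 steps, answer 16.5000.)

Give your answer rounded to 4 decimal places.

Answer: 3.6000

Derivation:
Step 0: x=[4.8000] v=[0.0000]
Step 1: x=[4.7400] v=[-0.2000]
Step 2: x=[4.6245] v=[-0.3850]
Step 3: x=[4.4622] v=[-0.5411]
Step 4: x=[4.2652] v=[-0.6567]
Step 5: x=[4.0483] v=[-0.7230]
Step 6: x=[3.8278] v=[-0.7351]
Step 7: x=[3.6202] v=[-0.6921]
Step 8: x=[3.4410] v=[-0.5972]
Step 9: x=[3.3038] v=[-0.4575]
Step 10: x=[3.2188] v=[-0.2834]
Step 11: x=[3.1924] v=[-0.0881]
Step 12: x=[3.2265] v=[0.1138]
First v>=0 after going negative at step 12, time=3.6000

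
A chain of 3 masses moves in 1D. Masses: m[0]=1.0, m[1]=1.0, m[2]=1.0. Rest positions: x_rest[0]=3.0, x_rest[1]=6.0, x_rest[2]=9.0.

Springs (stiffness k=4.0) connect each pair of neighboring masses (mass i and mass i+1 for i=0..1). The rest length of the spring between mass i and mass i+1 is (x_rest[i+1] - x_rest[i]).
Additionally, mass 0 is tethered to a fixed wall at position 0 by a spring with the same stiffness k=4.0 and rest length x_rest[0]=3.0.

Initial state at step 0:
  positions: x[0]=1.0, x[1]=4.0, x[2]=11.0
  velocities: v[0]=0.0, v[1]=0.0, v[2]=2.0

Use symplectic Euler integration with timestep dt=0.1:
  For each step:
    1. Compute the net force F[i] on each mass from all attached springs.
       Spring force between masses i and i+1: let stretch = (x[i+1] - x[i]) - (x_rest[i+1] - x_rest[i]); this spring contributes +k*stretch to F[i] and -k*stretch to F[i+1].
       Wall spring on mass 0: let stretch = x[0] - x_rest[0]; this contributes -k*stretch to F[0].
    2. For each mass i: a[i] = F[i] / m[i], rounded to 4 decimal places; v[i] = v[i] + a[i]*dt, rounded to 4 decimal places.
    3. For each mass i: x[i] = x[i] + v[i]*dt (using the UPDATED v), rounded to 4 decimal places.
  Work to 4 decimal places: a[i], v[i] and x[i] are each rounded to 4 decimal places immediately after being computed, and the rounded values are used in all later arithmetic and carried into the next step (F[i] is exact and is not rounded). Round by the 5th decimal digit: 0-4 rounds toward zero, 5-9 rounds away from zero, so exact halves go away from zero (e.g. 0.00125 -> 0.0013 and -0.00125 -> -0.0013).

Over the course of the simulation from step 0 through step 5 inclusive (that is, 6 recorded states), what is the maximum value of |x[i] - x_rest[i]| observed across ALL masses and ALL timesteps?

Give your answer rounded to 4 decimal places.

Step 0: x=[1.0000 4.0000 11.0000] v=[0.0000 0.0000 2.0000]
Step 1: x=[1.0800 4.1600 11.0400] v=[0.8000 1.6000 0.4000]
Step 2: x=[1.2400 4.4720 10.9248] v=[1.6000 3.1200 -1.1520]
Step 3: x=[1.4797 4.9128 10.6715] v=[2.3968 4.4083 -2.5331]
Step 4: x=[1.7975 5.4467 10.3078] v=[3.1782 5.3385 -3.6366]
Step 5: x=[2.1894 6.0290 9.8697] v=[3.9189 5.8233 -4.3810]
Max displacement = 2.0400

Answer: 2.0400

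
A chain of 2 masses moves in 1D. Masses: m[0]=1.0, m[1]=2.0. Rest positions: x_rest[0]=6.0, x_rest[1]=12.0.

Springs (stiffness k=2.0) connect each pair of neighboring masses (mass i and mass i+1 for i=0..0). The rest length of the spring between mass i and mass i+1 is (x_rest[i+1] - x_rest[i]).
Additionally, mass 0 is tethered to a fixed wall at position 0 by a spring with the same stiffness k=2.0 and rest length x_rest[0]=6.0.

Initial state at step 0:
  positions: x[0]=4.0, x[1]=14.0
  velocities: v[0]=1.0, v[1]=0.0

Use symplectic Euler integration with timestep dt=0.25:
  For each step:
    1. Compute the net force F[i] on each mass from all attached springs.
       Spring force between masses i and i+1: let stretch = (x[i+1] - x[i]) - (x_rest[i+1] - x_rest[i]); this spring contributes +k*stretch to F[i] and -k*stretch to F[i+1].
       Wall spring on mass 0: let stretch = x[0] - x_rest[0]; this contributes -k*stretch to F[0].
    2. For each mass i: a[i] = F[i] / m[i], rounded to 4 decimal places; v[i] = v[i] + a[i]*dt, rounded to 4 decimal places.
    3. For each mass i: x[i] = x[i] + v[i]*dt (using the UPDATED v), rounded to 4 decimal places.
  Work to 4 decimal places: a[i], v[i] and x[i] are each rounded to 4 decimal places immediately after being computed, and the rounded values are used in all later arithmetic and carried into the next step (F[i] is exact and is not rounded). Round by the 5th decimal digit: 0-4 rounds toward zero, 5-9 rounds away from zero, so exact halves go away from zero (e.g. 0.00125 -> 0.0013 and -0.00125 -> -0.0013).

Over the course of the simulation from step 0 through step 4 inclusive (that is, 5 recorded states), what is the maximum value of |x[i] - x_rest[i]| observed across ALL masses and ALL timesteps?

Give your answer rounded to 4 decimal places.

Step 0: x=[4.0000 14.0000] v=[1.0000 0.0000]
Step 1: x=[5.0000 13.7500] v=[4.0000 -1.0000]
Step 2: x=[6.4688 13.3281] v=[5.8750 -1.6875]
Step 3: x=[7.9864 12.8525] v=[6.0703 -1.9023]
Step 4: x=[9.1140 12.4478] v=[4.5102 -1.6188]
Max displacement = 3.1140

Answer: 3.1140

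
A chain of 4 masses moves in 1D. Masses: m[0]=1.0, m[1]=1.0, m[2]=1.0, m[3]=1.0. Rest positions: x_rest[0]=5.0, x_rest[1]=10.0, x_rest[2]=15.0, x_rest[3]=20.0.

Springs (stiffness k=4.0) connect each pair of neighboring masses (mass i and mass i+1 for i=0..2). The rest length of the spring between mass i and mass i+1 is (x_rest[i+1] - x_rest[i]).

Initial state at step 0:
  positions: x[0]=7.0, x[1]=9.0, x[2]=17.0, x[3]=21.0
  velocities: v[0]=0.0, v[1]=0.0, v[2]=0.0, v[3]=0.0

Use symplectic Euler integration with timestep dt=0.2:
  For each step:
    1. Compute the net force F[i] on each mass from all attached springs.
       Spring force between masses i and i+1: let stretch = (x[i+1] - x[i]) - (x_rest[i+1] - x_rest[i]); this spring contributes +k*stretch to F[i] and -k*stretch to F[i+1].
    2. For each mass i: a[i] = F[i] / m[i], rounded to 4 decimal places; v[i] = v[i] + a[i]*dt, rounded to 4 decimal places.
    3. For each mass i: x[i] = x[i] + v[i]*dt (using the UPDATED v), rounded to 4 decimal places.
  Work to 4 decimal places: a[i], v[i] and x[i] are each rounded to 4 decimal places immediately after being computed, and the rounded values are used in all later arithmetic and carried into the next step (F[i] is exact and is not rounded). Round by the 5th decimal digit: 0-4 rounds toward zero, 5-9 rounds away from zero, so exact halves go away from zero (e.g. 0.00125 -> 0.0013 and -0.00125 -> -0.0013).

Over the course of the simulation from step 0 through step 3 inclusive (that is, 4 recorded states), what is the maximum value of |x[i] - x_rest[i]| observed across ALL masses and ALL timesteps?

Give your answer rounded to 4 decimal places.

Step 0: x=[7.0000 9.0000 17.0000 21.0000] v=[0.0000 0.0000 0.0000 0.0000]
Step 1: x=[6.5200 9.9600 16.3600 21.1600] v=[-2.4000 4.8000 -3.2000 0.8000]
Step 2: x=[5.7904 11.3936 15.4640 21.3520] v=[-3.6480 7.1680 -4.4800 0.9600]
Step 3: x=[5.1573 12.5820 14.8588 21.4019] v=[-3.1654 5.9418 -3.0259 0.2496]
Max displacement = 2.5820

Answer: 2.5820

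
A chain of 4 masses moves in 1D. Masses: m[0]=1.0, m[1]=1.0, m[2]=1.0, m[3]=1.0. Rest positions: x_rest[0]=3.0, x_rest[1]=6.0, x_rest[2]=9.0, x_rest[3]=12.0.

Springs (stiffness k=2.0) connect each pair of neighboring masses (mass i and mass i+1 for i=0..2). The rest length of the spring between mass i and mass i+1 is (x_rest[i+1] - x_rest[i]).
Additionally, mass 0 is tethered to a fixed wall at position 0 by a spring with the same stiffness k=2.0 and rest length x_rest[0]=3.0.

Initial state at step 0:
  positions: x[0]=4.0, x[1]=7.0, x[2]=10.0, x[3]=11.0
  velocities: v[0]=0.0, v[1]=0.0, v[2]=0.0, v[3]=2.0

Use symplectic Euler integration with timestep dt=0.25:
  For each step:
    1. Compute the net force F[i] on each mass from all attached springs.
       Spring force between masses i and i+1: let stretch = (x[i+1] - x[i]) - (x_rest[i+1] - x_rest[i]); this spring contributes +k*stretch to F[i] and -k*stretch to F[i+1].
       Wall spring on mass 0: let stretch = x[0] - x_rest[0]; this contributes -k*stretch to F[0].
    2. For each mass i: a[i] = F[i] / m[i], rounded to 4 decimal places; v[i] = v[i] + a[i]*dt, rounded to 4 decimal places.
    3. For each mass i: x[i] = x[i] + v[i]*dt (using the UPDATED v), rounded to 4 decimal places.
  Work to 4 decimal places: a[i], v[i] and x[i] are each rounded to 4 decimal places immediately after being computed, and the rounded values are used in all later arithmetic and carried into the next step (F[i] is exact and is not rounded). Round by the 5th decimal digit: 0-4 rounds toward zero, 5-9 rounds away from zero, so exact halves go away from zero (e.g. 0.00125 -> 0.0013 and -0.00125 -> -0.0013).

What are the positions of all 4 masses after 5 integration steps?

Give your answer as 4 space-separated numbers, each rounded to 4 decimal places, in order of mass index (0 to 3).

Answer: 2.9011 6.1399 9.4468 14.5893

Derivation:
Step 0: x=[4.0000 7.0000 10.0000 11.0000] v=[0.0000 0.0000 0.0000 2.0000]
Step 1: x=[3.8750 7.0000 9.7500 11.7500] v=[-0.5000 0.0000 -1.0000 3.0000]
Step 2: x=[3.6563 6.9531 9.4063 12.6250] v=[-0.8750 -0.1875 -1.3750 3.5000]
Step 3: x=[3.3926 6.8008 9.1582 13.4727] v=[-1.0548 -0.6093 -0.9923 3.3907]
Step 4: x=[3.1309 6.5171 9.1548 14.1561] v=[-1.0470 -1.1347 -0.0138 2.7335]
Step 5: x=[2.9011 6.1399 9.4468 14.5893] v=[-0.9194 -1.5090 1.1680 1.7329]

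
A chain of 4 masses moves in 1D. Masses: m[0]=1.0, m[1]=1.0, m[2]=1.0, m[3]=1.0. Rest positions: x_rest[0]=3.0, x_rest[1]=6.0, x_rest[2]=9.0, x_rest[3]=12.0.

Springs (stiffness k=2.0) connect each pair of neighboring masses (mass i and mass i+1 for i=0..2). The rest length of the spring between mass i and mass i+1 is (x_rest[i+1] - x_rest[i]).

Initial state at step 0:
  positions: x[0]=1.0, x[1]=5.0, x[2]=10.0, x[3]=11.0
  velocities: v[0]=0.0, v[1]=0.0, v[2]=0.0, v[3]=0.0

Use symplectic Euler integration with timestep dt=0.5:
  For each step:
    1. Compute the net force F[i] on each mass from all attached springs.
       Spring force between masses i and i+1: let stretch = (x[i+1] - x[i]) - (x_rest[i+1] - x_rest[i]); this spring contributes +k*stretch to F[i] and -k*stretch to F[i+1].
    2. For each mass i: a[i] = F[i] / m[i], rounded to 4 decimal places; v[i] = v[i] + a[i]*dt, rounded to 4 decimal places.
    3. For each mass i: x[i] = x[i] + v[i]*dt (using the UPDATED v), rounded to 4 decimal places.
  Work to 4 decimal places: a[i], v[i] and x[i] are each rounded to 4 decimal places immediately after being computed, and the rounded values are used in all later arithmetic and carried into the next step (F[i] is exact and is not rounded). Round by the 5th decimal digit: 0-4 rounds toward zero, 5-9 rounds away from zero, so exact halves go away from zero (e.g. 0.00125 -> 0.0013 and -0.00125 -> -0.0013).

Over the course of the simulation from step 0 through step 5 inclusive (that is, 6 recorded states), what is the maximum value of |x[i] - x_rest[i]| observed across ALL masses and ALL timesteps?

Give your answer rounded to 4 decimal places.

Answer: 2.3125

Derivation:
Step 0: x=[1.0000 5.0000 10.0000 11.0000] v=[0.0000 0.0000 0.0000 0.0000]
Step 1: x=[1.5000 5.5000 8.0000 12.0000] v=[1.0000 1.0000 -4.0000 2.0000]
Step 2: x=[2.5000 5.2500 6.7500 12.5000] v=[2.0000 -0.5000 -2.5000 1.0000]
Step 3: x=[3.3750 4.3750 7.6250 11.6250] v=[1.7500 -1.7500 1.7500 -1.7500]
Step 4: x=[3.2500 4.6250 8.8750 10.2500] v=[-0.2500 0.5000 2.5000 -2.7500]
Step 5: x=[2.3125 6.3125 8.6875 9.6875] v=[-1.8750 3.3750 -0.3750 -1.1250]
Max displacement = 2.3125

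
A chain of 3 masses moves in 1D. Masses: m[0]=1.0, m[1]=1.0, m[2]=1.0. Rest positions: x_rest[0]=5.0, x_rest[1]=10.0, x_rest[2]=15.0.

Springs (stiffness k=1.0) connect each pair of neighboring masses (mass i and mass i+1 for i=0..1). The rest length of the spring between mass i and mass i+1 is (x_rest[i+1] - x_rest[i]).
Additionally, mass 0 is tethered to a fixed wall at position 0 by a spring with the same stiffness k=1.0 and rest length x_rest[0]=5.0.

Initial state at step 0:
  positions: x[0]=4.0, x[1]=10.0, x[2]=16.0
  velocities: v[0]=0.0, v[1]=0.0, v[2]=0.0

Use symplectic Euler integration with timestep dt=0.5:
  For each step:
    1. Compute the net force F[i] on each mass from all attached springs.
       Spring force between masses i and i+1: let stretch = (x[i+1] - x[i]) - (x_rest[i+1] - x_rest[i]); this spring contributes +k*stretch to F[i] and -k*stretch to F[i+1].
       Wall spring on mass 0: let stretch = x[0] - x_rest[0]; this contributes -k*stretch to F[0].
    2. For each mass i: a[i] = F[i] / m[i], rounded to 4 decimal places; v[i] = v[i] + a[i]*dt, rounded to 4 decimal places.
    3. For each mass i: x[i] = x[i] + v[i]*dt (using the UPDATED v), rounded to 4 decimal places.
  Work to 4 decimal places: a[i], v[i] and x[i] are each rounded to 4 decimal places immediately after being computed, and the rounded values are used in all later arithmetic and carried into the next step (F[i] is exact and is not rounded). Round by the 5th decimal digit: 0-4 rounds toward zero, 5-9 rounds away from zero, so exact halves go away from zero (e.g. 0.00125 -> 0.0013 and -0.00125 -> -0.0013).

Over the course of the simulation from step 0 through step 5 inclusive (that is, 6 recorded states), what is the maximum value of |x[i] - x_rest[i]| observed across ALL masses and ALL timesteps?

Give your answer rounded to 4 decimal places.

Step 0: x=[4.0000 10.0000 16.0000] v=[0.0000 0.0000 0.0000]
Step 1: x=[4.5000 10.0000 15.7500] v=[1.0000 0.0000 -0.5000]
Step 2: x=[5.2500 10.0625 15.3125] v=[1.5000 0.1250 -0.8750]
Step 3: x=[5.8907 10.2344 14.8125] v=[1.2813 0.3438 -1.0000]
Step 4: x=[6.1446 10.4649 14.4180] v=[0.5078 0.4610 -0.7891]
Step 5: x=[5.9424 10.6036 14.2852] v=[-0.4044 0.2774 -0.2657]
Max displacement = 1.1446

Answer: 1.1446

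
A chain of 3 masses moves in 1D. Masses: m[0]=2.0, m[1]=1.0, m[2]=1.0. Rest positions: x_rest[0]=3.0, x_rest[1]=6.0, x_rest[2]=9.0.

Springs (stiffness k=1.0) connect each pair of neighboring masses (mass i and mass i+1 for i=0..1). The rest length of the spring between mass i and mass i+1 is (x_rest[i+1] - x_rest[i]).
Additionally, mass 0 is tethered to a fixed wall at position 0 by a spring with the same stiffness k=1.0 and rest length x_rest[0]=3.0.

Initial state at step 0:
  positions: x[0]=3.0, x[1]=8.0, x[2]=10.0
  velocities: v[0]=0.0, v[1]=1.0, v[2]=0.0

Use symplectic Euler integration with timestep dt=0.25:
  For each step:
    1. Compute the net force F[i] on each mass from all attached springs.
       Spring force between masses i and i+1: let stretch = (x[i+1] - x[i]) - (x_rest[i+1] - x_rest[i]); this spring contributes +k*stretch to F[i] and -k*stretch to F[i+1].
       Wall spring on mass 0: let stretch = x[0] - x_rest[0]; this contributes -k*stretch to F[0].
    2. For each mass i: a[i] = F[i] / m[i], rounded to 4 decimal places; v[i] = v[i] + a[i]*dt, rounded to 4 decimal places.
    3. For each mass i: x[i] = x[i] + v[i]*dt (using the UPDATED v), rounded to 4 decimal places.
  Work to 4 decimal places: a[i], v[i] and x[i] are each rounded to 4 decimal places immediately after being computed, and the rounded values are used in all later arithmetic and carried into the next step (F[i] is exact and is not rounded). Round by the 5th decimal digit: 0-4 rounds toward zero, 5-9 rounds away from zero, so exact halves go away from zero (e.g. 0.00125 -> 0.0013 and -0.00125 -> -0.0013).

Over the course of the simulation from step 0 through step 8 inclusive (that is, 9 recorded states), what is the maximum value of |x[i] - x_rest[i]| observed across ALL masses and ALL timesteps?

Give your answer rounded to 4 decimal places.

Answer: 2.0625

Derivation:
Step 0: x=[3.0000 8.0000 10.0000] v=[0.0000 1.0000 0.0000]
Step 1: x=[3.0625 8.0625 10.0625] v=[0.2500 0.2500 0.2500]
Step 2: x=[3.1856 7.9375 10.1875] v=[0.4922 -0.5000 0.5000]
Step 3: x=[3.3576 7.6561 10.3594] v=[0.6880 -1.1255 0.6875]
Step 4: x=[3.5590 7.2750 10.5498] v=[0.8056 -1.5243 0.7617]
Step 5: x=[3.7653 6.8664 10.7231] v=[0.8252 -1.6346 0.6930]
Step 6: x=[3.9509 6.5050 10.8428] v=[0.7422 -1.4457 0.4788]
Step 7: x=[4.0928 6.2551 10.8789] v=[0.5676 -0.9998 0.1444]
Step 8: x=[4.1744 6.1590 10.8135] v=[0.3263 -0.3844 -0.2616]
Max displacement = 2.0625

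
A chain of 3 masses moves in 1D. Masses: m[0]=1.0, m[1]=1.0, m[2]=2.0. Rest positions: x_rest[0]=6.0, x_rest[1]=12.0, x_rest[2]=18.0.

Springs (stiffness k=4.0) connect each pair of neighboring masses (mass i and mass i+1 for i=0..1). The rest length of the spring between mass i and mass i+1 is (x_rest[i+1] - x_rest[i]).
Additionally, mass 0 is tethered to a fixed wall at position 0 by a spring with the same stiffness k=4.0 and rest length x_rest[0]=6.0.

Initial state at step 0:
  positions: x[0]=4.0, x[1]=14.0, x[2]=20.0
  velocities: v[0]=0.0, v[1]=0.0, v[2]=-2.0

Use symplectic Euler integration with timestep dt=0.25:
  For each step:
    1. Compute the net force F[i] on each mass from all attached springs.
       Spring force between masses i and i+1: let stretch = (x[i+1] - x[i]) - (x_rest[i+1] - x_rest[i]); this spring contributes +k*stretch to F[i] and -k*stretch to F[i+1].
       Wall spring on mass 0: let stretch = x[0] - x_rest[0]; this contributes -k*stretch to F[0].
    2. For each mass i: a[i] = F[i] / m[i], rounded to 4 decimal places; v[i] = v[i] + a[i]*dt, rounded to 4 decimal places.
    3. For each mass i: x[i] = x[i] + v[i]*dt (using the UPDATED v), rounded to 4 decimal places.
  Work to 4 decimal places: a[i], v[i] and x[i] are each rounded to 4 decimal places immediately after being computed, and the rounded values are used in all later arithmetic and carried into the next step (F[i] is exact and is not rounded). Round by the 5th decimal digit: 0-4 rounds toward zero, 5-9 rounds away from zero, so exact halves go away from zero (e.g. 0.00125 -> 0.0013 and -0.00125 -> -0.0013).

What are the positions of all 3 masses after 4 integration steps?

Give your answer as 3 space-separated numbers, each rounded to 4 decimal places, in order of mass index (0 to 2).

Answer: 8.3399 11.8301 17.3916

Derivation:
Step 0: x=[4.0000 14.0000 20.0000] v=[0.0000 0.0000 -2.0000]
Step 1: x=[5.5000 13.0000 19.5000] v=[6.0000 -4.0000 -2.0000]
Step 2: x=[7.5000 11.7500 18.9375] v=[8.0000 -5.0000 -2.2500]
Step 3: x=[8.6875 11.2344 18.2266] v=[4.7500 -2.0625 -2.8438]
Step 4: x=[8.3399 11.8301 17.3916] v=[-1.3906 2.3828 -3.3399]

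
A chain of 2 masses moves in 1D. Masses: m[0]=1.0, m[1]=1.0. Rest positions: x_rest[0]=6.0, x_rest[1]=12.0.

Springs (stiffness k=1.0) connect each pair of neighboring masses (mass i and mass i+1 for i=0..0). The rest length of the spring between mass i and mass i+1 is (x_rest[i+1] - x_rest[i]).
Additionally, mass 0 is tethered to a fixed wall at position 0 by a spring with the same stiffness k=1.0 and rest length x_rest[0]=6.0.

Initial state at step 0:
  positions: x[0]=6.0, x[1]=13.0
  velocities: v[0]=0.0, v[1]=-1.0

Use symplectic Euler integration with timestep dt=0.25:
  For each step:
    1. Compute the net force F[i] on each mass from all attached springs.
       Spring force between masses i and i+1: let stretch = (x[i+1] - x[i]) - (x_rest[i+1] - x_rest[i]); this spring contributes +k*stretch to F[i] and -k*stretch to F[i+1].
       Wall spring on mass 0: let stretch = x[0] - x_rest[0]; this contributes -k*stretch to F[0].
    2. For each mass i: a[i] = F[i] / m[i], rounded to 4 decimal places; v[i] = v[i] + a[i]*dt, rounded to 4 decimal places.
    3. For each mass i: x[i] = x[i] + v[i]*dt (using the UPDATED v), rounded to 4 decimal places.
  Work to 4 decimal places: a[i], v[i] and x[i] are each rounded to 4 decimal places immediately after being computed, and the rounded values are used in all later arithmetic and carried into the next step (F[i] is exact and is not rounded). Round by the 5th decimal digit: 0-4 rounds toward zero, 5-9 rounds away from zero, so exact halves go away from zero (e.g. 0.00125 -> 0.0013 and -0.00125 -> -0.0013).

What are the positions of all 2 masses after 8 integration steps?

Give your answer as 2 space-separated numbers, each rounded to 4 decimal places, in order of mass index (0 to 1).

Step 0: x=[6.0000 13.0000] v=[0.0000 -1.0000]
Step 1: x=[6.0625 12.6875] v=[0.2500 -1.2500]
Step 2: x=[6.1602 12.3359] v=[0.3906 -1.4063]
Step 3: x=[6.2588 11.9734] v=[0.3945 -1.4502]
Step 4: x=[6.3234 11.6287] v=[0.2585 -1.3789]
Step 5: x=[6.3244 11.3274] v=[0.0040 -1.2052]
Step 6: x=[6.2428 11.0884] v=[-0.3264 -0.9560]
Step 7: x=[6.0739 10.9216] v=[-0.6757 -0.6674]
Step 8: x=[5.8283 10.8268] v=[-0.9823 -0.3793]

Answer: 5.8283 10.8268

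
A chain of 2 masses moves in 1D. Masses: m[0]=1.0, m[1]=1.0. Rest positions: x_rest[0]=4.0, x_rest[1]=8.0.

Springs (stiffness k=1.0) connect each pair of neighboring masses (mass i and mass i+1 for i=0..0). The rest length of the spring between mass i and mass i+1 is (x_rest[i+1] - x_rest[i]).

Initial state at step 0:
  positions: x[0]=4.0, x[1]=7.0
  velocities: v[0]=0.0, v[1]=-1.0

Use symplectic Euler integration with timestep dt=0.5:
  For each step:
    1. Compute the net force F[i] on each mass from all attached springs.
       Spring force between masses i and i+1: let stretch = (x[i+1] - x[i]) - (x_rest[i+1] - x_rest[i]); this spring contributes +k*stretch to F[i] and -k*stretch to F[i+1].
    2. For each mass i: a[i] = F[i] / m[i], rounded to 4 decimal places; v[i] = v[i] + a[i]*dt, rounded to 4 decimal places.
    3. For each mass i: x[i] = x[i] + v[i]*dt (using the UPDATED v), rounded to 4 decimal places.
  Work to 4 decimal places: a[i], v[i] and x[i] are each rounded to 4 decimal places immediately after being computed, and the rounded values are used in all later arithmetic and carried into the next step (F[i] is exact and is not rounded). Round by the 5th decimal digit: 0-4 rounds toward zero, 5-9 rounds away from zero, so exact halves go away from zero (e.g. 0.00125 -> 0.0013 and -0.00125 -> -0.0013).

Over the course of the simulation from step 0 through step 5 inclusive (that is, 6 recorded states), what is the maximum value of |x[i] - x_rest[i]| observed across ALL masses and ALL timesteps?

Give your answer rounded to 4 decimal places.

Answer: 2.2812

Derivation:
Step 0: x=[4.0000 7.0000] v=[0.0000 -1.0000]
Step 1: x=[3.7500 6.7500] v=[-0.5000 -0.5000]
Step 2: x=[3.2500 6.7500] v=[-1.0000 0.0000]
Step 3: x=[2.6250 6.8750] v=[-1.2500 0.2500]
Step 4: x=[2.0625 6.9375] v=[-1.1250 0.1250]
Step 5: x=[1.7188 6.7813] v=[-0.6875 -0.3125]
Max displacement = 2.2812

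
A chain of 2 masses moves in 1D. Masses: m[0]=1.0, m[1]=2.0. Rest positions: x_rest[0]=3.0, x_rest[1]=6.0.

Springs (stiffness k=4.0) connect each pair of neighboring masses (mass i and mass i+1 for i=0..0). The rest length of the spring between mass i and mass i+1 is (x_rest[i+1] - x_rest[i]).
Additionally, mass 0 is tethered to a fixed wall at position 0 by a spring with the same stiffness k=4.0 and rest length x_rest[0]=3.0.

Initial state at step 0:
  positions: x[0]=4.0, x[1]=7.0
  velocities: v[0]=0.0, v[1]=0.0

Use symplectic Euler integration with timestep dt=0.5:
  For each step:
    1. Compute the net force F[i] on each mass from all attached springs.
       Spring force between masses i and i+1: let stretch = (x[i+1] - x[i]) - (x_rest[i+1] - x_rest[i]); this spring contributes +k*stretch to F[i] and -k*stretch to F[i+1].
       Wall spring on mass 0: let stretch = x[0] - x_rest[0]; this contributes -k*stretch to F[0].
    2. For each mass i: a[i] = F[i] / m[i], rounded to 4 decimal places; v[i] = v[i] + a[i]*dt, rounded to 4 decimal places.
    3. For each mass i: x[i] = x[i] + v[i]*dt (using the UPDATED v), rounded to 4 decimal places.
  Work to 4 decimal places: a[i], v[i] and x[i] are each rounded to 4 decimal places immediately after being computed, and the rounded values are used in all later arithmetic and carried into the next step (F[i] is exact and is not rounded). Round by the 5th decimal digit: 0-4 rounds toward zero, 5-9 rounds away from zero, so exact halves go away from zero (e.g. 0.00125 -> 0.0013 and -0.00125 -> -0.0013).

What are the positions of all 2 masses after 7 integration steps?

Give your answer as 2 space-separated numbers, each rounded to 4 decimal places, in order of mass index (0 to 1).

Step 0: x=[4.0000 7.0000] v=[0.0000 0.0000]
Step 1: x=[3.0000 7.0000] v=[-2.0000 0.0000]
Step 2: x=[3.0000 6.5000] v=[0.0000 -1.0000]
Step 3: x=[3.5000 5.7500] v=[1.0000 -1.5000]
Step 4: x=[2.7500 5.3750] v=[-1.5000 -0.7500]
Step 5: x=[1.8750 5.1875] v=[-1.7500 -0.3750]
Step 6: x=[2.4375 4.8438] v=[1.1250 -0.6875]
Step 7: x=[2.9688 4.7969] v=[1.0626 -0.0938]

Answer: 2.9688 4.7969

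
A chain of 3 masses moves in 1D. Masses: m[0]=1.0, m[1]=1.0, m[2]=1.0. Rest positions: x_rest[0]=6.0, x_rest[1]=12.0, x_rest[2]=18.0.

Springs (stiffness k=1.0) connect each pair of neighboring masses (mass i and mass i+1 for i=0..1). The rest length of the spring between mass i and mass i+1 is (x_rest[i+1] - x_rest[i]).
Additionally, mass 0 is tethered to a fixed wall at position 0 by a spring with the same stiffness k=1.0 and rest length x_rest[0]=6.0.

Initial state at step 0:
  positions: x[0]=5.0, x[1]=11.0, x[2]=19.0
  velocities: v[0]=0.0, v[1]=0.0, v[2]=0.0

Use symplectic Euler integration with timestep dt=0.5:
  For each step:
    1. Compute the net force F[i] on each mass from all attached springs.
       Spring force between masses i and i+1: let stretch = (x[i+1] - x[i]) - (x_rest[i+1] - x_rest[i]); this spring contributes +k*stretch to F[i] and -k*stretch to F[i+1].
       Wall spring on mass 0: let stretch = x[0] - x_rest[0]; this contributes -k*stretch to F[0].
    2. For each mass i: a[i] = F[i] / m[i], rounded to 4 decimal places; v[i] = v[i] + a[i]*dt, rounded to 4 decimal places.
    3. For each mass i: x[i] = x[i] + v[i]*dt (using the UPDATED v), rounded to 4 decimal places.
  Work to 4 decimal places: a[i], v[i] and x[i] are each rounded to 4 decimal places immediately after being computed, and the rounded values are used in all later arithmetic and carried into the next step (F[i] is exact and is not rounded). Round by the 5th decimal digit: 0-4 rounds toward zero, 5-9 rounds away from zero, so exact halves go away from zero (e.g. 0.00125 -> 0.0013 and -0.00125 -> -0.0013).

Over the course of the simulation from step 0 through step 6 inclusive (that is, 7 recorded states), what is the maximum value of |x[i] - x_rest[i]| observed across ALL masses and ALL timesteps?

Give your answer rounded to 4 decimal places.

Step 0: x=[5.0000 11.0000 19.0000] v=[0.0000 0.0000 0.0000]
Step 1: x=[5.2500 11.5000 18.5000] v=[0.5000 1.0000 -1.0000]
Step 2: x=[5.7500 12.1875 17.7500] v=[1.0000 1.3750 -1.5000]
Step 3: x=[6.4219 12.6563 17.1094] v=[1.3438 0.9375 -1.2813]
Step 4: x=[7.0470 12.6798 16.8555] v=[1.2501 0.0469 -0.5079]
Step 5: x=[7.3185 12.3390 17.0577] v=[0.5430 -0.6817 0.4043]
Step 6: x=[7.0155 11.9227 17.5802] v=[-0.6060 -0.8326 1.0450]
Max displacement = 1.3185

Answer: 1.3185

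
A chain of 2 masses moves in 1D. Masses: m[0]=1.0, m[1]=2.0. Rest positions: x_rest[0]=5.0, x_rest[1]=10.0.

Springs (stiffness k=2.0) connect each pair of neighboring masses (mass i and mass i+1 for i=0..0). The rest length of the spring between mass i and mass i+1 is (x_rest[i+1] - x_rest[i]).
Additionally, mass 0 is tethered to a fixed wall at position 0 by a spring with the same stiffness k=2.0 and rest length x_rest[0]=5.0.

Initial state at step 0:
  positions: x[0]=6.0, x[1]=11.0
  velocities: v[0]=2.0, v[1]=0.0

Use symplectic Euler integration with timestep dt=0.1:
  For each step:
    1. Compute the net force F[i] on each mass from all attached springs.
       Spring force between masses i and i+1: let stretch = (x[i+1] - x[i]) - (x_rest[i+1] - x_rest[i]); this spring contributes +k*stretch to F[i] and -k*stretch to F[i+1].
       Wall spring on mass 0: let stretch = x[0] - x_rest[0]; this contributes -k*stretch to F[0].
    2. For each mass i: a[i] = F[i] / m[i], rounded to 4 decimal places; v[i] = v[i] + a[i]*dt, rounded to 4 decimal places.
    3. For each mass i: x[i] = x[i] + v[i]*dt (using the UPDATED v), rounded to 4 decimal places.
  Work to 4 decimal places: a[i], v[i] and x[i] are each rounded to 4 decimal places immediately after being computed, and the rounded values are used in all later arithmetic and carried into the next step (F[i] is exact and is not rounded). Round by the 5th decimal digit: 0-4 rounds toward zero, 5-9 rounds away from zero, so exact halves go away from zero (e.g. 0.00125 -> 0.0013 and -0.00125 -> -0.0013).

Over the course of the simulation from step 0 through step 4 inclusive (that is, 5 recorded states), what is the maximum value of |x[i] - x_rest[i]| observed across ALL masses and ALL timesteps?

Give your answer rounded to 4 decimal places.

Answer: 1.5339

Derivation:
Step 0: x=[6.0000 11.0000] v=[2.0000 0.0000]
Step 1: x=[6.1800 11.0000] v=[1.8000 0.0000]
Step 2: x=[6.3328 11.0018] v=[1.5280 0.0180]
Step 3: x=[6.4523 11.0069] v=[1.1952 0.0511]
Step 4: x=[6.5339 11.0165] v=[0.8157 0.0956]
Max displacement = 1.5339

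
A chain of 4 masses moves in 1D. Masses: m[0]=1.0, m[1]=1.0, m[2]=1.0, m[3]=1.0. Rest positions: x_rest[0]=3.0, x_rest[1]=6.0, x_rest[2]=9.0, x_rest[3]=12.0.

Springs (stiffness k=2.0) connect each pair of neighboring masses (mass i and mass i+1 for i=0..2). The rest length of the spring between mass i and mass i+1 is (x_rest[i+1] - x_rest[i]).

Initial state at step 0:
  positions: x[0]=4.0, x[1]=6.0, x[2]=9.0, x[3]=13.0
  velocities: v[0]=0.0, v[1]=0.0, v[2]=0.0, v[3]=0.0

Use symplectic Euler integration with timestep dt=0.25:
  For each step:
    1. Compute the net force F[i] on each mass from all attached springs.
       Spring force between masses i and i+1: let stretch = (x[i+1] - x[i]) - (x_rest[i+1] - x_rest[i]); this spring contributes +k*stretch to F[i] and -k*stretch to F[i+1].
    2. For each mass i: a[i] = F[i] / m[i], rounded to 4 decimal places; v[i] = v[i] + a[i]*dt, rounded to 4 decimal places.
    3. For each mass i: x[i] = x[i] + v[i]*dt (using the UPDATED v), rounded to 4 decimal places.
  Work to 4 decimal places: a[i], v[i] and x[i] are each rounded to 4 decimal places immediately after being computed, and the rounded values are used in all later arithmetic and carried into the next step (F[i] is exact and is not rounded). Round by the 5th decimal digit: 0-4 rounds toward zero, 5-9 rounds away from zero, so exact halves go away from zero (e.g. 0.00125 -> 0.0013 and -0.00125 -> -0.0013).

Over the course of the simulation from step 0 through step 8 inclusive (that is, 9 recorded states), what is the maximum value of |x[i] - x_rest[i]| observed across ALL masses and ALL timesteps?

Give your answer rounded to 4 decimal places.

Step 0: x=[4.0000 6.0000 9.0000 13.0000] v=[0.0000 0.0000 0.0000 0.0000]
Step 1: x=[3.8750 6.1250 9.1250 12.8750] v=[-0.5000 0.5000 0.5000 -0.5000]
Step 2: x=[3.6563 6.3438 9.3438 12.6563] v=[-0.8750 0.8750 0.8750 -0.8750]
Step 3: x=[3.3985 6.6016 9.6016 12.3985] v=[-1.0313 1.0313 1.0313 -1.0313]
Step 4: x=[3.1661 6.8341 9.8341 12.1661] v=[-0.9298 0.9298 0.9298 -0.9298]
Step 5: x=[3.0172 6.9831 9.9831 12.0172] v=[-0.5958 0.5958 0.5958 -0.5958]
Step 6: x=[2.9890 7.0113 10.0113 11.9890] v=[-0.1129 0.1129 0.1129 -0.1129]
Step 7: x=[3.0886 6.9117 9.9117 12.0886] v=[0.3983 -0.3983 -0.3983 0.3983]
Step 8: x=[3.2911 6.7092 9.7092 12.2911] v=[0.8099 -0.8099 -0.8099 0.8099]
Max displacement = 1.0113

Answer: 1.0113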